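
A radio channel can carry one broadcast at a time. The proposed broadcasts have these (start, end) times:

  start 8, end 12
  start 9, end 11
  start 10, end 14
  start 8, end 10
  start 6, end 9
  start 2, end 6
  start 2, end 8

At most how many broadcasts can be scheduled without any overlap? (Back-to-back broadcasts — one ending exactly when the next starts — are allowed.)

3

Greedy by earliest finish: after sorting by end time, pick each interval compatible with the last pick.
Sorted by end: (2,6)  (2,8)  (6,9)  (8,10)  (9,11)  (8,12)  (10,14)
take (2,6); skip (2,8); take (6,9); skip (8,10); take (9,11); skip (8,12).
Selected 3 broadcasts.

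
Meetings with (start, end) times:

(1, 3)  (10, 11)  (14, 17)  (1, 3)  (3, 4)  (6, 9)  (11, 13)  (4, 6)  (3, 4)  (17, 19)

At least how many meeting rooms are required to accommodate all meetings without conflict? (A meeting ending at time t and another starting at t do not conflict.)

2

Count concurrent intervals with a sweep; the peak is the room count.
starts: [1, 1, 3, 3, 4, 6, 10, 11, 14, 17]
ends:   [3, 3, 4, 4, 6, 9, 11, 13, 17, 19]
s1→1 s1→2  — peak 2.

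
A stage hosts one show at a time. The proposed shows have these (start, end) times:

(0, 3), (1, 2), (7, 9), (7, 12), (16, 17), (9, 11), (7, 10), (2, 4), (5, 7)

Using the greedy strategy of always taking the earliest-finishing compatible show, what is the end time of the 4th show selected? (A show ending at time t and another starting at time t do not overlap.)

Order by finish time; keep every interval that doesn't clash with the previous kept one.
By end time: (1,2), (0,3), (2,4), (5,7), (7,9), (7,10), (9,11), (7,12), (16,17).
Pick (1,2); next start ≥ 2 → (2,4); next start ≥ 4 → (5,7); next start ≥ 7 → (7,9); next start ≥ 9 → (9,11); next start ≥ 11 → (16,17).
Selected: (1,2) (2,4) (5,7) (7,9) (9,11) (16,17)

9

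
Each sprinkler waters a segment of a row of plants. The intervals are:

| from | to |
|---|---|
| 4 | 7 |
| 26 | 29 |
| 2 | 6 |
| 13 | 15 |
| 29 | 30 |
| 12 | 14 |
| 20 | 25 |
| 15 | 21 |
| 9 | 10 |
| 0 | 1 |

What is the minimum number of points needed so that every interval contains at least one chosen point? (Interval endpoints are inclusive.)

6

By right end: [0,1]  [2,6]  [4,7]  [9,10]  [12,14]  [13,15]  [15,21]  [20,25]  [26,29]  [29,30]
[0,1] uncovered → point at 1; [2,6] uncovered → point at 6; [9,10] uncovered → point at 10; [12,14] uncovered → point at 14; [15,21] uncovered → point at 21; [26,29] uncovered → point at 29.
Points: 1, 6, 10, 14, 21, 29 (6 total).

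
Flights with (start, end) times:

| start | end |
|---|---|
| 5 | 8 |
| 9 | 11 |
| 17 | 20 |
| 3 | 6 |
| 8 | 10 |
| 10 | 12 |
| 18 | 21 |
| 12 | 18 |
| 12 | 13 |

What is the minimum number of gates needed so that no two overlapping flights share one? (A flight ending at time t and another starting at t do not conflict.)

2

The answer is the maximum number of intervals overlapping at any instant.
Events (time:±→running): 3:+→1 5:+→2 … peak 2.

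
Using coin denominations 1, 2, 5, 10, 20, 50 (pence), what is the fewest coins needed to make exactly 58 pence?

Greedy: take as many of the largest coin as possible, then repeat with the remainder.
58 − 1×50→8 − 1×5→3 − 1×2→1 − 1×1→0
Total coins = 1 + 1 + 1 + 1 = 4

4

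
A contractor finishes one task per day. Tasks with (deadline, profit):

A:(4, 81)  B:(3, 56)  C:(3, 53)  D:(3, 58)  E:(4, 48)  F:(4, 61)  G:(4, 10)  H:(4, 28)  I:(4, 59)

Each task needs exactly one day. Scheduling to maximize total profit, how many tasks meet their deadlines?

4

Take jobs in profit order; each goes to the latest open slot no later than its deadline.
Profit order: A=81 F=61 I=59 D=58 B=56 C=53 E=48 H=28 G=10
Assign: A→slot 4, F→slot 3, I→slot 2, D→slot 1, B skipped, C skipped, E skipped, H skipped, G skipped.
Slots: [1:D] [2:I] [3:F] [4:A]
4 of 9 scheduled.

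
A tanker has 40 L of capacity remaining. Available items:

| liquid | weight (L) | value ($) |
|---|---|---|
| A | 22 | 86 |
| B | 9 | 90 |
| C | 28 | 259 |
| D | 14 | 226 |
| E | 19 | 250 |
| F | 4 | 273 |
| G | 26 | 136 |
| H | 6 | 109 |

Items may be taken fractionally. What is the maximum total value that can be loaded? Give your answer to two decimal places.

818.53

Sort by value per unit weight and fill in that order.
Ratios (sorted): F 68.25, H 18.17, D 16.14, E 13.16, B 10.00, C 9.25, G 5.23, A 3.91
take F (4 @ 273); take H (6 @ 109); take D (14 @ 226); take 16/19 of E → 210.53. Capacity used 40/40.
Total value = 818.53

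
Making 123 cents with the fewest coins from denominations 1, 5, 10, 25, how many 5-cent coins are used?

0

Greedy: take as many of the largest coin as possible, then repeat with the remainder.
123 − 4×25→23 − 2×10→3 − 3×1→0
Count of 5: 0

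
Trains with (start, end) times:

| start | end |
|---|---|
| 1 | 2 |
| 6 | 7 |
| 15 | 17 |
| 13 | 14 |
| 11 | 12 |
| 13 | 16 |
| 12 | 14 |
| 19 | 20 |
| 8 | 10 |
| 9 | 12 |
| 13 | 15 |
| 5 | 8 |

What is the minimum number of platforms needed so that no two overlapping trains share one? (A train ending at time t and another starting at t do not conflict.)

4

Count concurrent intervals with a sweep; the peak is the room count.
Events (time:±→running): 1:+→1 2:-→0 5:+→1 6:+→2 7:-→1 8:-→0 8:+→1 9:+→2 10:-→1 11:+→2 12:-→1 12:-→0 12:+→1 13:+→2 13:+→3 13:+→4 … peak 4.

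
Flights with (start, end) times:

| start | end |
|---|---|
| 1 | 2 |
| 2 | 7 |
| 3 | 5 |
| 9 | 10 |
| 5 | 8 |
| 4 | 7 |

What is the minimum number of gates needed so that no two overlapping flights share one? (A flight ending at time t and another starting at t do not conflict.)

Count concurrent intervals with a sweep; the peak is the room count.
Events (time:±→running): 1:+→1 2:-→0 2:+→1 3:+→2 4:+→3 … peak 3.

3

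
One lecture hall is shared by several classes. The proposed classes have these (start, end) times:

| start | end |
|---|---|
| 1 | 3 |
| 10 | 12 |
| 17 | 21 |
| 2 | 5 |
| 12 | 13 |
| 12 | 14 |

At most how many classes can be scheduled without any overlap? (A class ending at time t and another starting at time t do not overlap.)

By end time: (1,3), (2,5), (10,12), (12,13), (12,14), (17,21).
Pick (1,3); next start ≥ 3 → (10,12); next start ≥ 12 → (12,13); next start ≥ 13 → (17,21).
Selected 4 classes.

4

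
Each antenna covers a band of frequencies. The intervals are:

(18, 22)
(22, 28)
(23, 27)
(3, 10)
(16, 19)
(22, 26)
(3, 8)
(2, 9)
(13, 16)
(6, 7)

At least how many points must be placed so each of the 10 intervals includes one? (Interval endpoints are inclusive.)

4

Sort by right endpoint; whenever an interval is uncovered, place a point at its right end.
Sorted: [6,7] [3,8] [2,9] [3,10] [13,16] [16,19] [18,22] [22,26] [23,27] [22,28]
{[6,7],[3,8],[2,9],[3,10]} hit by 7; {[13,16],[16,19]} hit by 16; {[18,22],[22,26]} hit by 22; {[23,27],[22,28]} hit by 27.
Points: 7, 16, 22, 27 (4 total).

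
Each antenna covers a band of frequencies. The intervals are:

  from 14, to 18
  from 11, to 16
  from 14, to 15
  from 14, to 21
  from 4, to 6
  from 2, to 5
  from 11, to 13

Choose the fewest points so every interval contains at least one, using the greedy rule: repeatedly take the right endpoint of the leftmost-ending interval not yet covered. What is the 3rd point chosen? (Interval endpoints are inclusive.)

By right end: [2,5]  [4,6]  [11,13]  [14,15]  [11,16]  [14,18]  [14,21]
[2,5] uncovered → point at 5; [11,13] uncovered → point at 13; [14,15] uncovered → point at 15.
Points: 5, 13, 15 (3 total).

15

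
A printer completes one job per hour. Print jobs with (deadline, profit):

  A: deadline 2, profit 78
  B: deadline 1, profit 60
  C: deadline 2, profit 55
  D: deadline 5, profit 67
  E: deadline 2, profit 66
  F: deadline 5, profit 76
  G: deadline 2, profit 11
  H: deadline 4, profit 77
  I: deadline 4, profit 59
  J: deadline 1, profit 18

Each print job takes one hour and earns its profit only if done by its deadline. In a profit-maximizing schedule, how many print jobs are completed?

Take jobs in profit order; each goes to the latest open slot no later than its deadline.
By profit: A(d2,78), H(d4,77), F(d5,76), D(d5,67), E(d2,66), B(d1,60), I(d4,59), C(d2,55), J(d1,18), G(d2,11)
A→slot 2; H→slot 4; F→slot 5; D→slot 3; E→slot 1; B skipped; I skipped; C skipped; J skipped; G skipped.
5 of 10 scheduled.

5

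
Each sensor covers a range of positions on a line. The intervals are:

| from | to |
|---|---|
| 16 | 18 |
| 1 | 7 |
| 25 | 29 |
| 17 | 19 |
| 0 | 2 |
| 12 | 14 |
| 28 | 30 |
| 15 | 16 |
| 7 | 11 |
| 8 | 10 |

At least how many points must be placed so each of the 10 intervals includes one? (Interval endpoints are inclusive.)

6

Sort by right endpoint; whenever an interval is uncovered, place a point at its right end.
By right end: [0,2]  [1,7]  [8,10]  [7,11]  [12,14]  [15,16]  [16,18]  [17,19]  [25,29]  [28,30]
[0,2] uncovered → point at 2; [8,10] uncovered → point at 10; [12,14] uncovered → point at 14; [15,16] uncovered → point at 16; [17,19] uncovered → point at 19; [25,29] uncovered → point at 29.
Points: 2, 10, 14, 16, 19, 29 (6 total).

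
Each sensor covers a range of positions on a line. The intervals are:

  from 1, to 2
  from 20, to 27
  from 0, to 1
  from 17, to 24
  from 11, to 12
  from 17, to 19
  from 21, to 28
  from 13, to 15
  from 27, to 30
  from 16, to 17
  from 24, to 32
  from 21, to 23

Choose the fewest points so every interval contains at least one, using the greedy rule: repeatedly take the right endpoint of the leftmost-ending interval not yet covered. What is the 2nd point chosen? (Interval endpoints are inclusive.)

12

Sorted: [0,1] [1,2] [11,12] [13,15] [16,17] [17,19] [21,23] [17,24] [20,27] [21,28] [27,30] [24,32]
{[0,1],[1,2]} hit by 1; {[11,12]} hit by 12; {[13,15]} hit by 15; {[16,17],[17,19]} hit by 17; {[21,23],[17,24],[20,27],[21,28]} hit by 23; {[27,30],[24,32]} hit by 30.
Points: 1, 12, 15, 17, 23, 30 (6 total).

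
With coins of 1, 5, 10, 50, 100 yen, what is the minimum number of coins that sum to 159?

Greedy: take as many of the largest coin as possible, then repeat with the remainder.
159 = 1×100 + 1×50 + 1×5 + 4×1
Total coins = 1 + 1 + 1 + 4 = 7

7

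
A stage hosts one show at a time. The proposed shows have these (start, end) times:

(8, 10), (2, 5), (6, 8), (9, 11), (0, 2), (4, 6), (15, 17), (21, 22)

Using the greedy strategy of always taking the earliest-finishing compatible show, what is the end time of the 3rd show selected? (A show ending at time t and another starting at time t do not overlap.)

By end time: (0,2), (2,5), (4,6), (6,8), (8,10), (9,11), (15,17), (21,22).
Pick (0,2); next start ≥ 2 → (2,5); next start ≥ 5 → (6,8); next start ≥ 8 → (8,10); next start ≥ 10 → (15,17); next start ≥ 17 → (21,22).
Selected: (0,2) (2,5) (6,8) (8,10) (15,17) (21,22)

8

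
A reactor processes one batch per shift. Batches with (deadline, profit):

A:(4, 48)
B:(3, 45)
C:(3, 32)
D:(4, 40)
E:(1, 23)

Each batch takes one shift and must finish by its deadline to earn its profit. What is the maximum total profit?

165

Profit order: A=48 B=45 D=40 C=32 E=23
Assign: A→slot 4, B→slot 3, D→slot 2, C→slot 1, E skipped.
Slots: [1:C] [2:D] [3:B] [4:A]
Profit = 32 + 40 + 45 + 48 = 165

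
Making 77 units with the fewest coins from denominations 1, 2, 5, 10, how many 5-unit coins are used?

1

Use the largest denomination that fits, subtract, and repeat.
77 − 7×10→7 − 1×5→2 − 1×2→0
Count of 5: 1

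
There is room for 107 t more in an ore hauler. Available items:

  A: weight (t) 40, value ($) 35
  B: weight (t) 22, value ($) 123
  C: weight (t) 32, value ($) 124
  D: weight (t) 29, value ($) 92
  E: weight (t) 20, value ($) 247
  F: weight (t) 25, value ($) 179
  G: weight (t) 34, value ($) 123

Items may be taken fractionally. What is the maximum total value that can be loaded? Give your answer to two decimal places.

701.94

Order: E (247/20=12.35) > F (179/25=7.16) > B (123/22=5.59) > C (124/32=3.88) > G (123/34=3.62) > D (92/29=3.17) > A (35/40=0.88)
Fill: take E (20 @ 247) → take F (25 @ 179) → take B (22 @ 123) → take C (32 @ 124) → take 8/34 of G → 28.94; 107/107 used.
Total value = 701.94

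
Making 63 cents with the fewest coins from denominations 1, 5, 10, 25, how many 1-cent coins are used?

Greedy: take as many of the largest coin as possible, then repeat with the remainder.
63 = 2×25 + 1×10 + 3×1
Count of 1: 3

3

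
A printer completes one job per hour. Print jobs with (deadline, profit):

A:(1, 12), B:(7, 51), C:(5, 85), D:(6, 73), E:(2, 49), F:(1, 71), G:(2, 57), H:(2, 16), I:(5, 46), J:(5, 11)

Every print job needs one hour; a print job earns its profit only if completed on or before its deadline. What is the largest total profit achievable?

Take jobs in profit order; each goes to the latest open slot no later than its deadline.
By profit: C(d5,85), D(d6,73), F(d1,71), G(d2,57), B(d7,51), E(d2,49), I(d5,46), H(d2,16), A(d1,12), J(d5,11)
C→slot 5; D→slot 6; F→slot 1; G→slot 2; B→slot 7; E skipped; I→slot 4; H skipped; A skipped; J→slot 3.
Profit = 71 + 57 + 11 + 46 + 85 + 73 + 51 = 394

394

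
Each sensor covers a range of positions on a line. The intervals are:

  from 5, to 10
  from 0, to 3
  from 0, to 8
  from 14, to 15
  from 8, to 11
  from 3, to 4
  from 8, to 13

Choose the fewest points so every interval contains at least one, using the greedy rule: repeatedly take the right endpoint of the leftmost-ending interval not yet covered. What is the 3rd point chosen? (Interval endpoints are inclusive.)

By right end: [0,3]  [3,4]  [0,8]  [5,10]  [8,11]  [8,13]  [14,15]
[0,3] uncovered → point at 3; [5,10] uncovered → point at 10; [14,15] uncovered → point at 15.
Points: 3, 10, 15 (3 total).

15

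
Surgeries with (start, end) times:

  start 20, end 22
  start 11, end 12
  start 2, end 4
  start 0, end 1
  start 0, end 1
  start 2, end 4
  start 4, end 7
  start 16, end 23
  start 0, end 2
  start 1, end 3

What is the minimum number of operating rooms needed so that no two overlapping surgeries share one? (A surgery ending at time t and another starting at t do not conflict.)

Events (time:±→running): 0:+→1 0:+→2 0:+→3 … peak 3.

3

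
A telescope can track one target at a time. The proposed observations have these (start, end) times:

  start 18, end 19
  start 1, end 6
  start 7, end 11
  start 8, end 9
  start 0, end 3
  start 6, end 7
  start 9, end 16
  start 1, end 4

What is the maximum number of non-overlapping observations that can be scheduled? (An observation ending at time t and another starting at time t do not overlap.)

5

Order by finish time; keep every interval that doesn't clash with the previous kept one.
Sorted by end: (0,3)  (1,4)  (1,6)  (6,7)  (8,9)  (7,11)  (9,16)  (18,19)
take (0,3); skip (1,4); take (6,7); take (8,9); take (9,16); take (18,19).
Selected 5 observations.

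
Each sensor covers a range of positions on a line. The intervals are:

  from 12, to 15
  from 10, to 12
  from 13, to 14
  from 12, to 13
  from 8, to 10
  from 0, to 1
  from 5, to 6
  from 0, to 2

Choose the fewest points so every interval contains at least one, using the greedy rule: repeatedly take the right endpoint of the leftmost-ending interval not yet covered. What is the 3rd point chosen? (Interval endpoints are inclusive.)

10

By right end: [0,1]  [0,2]  [5,6]  [8,10]  [10,12]  [12,13]  [13,14]  [12,15]
[0,1] uncovered → point at 1; [5,6] uncovered → point at 6; [8,10] uncovered → point at 10; [12,13] uncovered → point at 13.
Points: 1, 6, 10, 13 (4 total).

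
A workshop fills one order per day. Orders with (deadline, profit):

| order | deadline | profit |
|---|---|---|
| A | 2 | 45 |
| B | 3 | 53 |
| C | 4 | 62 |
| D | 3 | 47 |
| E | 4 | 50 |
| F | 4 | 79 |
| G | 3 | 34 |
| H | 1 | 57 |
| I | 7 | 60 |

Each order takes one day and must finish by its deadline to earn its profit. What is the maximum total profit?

Profit order: F=79 C=62 I=60 H=57 B=53 E=50 D=47 A=45 G=34
Assign: F→slot 4, C→slot 3, I→slot 7, H→slot 1, B→slot 2, E skipped, D skipped, A skipped, G skipped.
Slots: [1:H] [2:B] [3:C] [4:F] [7:I]
Profit = 57 + 53 + 62 + 79 + 60 = 311

311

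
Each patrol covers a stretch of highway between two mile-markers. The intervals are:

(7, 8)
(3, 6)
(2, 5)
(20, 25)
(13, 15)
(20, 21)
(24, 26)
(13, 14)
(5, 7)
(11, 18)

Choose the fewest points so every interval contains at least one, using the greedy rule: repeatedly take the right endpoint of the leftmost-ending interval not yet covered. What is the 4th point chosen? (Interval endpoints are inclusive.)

21

By right end: [2,5]  [3,6]  [5,7]  [7,8]  [13,14]  [13,15]  [11,18]  [20,21]  [20,25]  [24,26]
[2,5] uncovered → point at 5; [7,8] uncovered → point at 8; [13,14] uncovered → point at 14; [20,21] uncovered → point at 21; [24,26] uncovered → point at 26.
Points: 5, 8, 14, 21, 26 (5 total).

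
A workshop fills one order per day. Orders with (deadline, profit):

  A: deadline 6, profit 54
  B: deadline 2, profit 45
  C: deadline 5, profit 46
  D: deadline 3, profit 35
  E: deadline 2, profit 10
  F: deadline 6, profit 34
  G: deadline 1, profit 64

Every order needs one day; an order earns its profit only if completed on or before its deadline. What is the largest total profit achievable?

278

Take jobs in profit order; each goes to the latest open slot no later than its deadline.
By profit: G(d1,64), A(d6,54), C(d5,46), B(d2,45), D(d3,35), F(d6,34), E(d2,10)
G→slot 1; A→slot 6; C→slot 5; B→slot 2; D→slot 3; F→slot 4; E skipped.
Profit = 64 + 45 + 35 + 34 + 46 + 54 = 278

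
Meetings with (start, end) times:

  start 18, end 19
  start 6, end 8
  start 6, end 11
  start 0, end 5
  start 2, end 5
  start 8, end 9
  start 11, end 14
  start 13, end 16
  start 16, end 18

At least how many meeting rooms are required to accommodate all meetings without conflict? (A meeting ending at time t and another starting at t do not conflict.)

2

Events (time:±→running): 0:+→1 2:+→2 … peak 2.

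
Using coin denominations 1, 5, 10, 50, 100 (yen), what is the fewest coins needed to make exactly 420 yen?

420 − 4×100→20 − 2×10→0
Total coins = 4 + 2 = 6

6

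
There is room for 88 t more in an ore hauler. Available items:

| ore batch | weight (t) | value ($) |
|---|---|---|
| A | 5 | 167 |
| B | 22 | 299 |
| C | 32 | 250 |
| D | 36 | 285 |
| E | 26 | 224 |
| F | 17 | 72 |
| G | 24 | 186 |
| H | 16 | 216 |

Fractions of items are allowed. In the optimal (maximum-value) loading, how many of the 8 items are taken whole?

4

Greedy by value/weight ratio, highest first.
Ratios (sorted): A 33.40, B 13.59, H 13.50, E 8.62, D 7.92, C 7.81, G 7.75, F 4.24
take A (5 @ 167); take B (22 @ 299); take H (16 @ 216); take E (26 @ 224); take 19/36 of D → 150.42. Capacity used 88/88.
4 item(s) taken whole; one partial (take 19/36 of D).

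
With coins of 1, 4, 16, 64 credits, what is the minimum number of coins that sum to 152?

5

152 − 2×64→24 − 1×16→8 − 2×4→0
Total coins = 2 + 1 + 2 = 5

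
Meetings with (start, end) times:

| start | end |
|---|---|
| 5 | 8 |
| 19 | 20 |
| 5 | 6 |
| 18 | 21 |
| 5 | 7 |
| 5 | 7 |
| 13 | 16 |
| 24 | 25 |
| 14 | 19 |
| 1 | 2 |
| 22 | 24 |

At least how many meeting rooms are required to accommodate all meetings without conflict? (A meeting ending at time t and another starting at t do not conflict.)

4

The answer is the maximum number of intervals overlapping at any instant.
Events (time:±→running): 1:+→1 2:-→0 5:+→1 5:+→2 5:+→3 5:+→4 … peak 4.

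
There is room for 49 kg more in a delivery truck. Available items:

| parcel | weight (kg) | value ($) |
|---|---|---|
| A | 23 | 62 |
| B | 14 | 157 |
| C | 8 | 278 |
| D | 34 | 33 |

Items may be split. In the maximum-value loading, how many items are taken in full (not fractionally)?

3

Greedy by value/weight ratio, highest first.
Order: C (278/8=34.75) > B (157/14=11.21) > A (62/23=2.70) > D (33/34=0.97)
Fill: take C (8 @ 278) → take B (14 @ 157) → take A (23 @ 62) → take 4/34 of D → 3.88; 49/49 used.
3 item(s) taken whole; one partial (take 4/34 of D).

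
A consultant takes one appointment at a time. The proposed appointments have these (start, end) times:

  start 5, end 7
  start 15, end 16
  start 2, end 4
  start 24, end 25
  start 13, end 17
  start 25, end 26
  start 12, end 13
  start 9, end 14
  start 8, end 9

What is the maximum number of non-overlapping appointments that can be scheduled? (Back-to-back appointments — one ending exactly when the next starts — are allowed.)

7

Sorted by end: (2,4)  (5,7)  (8,9)  (12,13)  (9,14)  (15,16)  (13,17)  (24,25)  (25,26)
take (2,4); take (5,7); take (8,9); take (12,13); take (15,16); take (24,25); take (25,26).
Selected 7 appointments.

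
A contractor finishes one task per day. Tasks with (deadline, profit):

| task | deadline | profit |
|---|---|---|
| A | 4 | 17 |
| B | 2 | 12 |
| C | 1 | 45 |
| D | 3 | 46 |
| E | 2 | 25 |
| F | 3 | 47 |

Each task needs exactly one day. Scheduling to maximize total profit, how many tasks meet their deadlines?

Take jobs in profit order; each goes to the latest open slot no later than its deadline.
By profit: F(d3,47), D(d3,46), C(d1,45), E(d2,25), A(d4,17), B(d2,12)
F→slot 3; D→slot 2; C→slot 1; E skipped; A→slot 4; B skipped.
4 of 6 scheduled.

4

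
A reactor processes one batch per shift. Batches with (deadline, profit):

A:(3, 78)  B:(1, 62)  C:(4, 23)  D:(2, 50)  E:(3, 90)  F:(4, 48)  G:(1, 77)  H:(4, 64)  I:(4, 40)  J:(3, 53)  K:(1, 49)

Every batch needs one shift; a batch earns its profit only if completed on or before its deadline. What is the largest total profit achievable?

309

Sort by profit descending; place each in the latest free slot ≤ its deadline.
Profit order: E=90 A=78 G=77 H=64 B=62 J=53 D=50 K=49 F=48 I=40 C=23
Assign: E→slot 3, A→slot 2, G→slot 1, H→slot 4, B skipped, J skipped, D skipped, K skipped, F skipped, I skipped, C skipped.
Slots: [1:G] [2:A] [3:E] [4:H]
Profit = 77 + 78 + 90 + 64 = 309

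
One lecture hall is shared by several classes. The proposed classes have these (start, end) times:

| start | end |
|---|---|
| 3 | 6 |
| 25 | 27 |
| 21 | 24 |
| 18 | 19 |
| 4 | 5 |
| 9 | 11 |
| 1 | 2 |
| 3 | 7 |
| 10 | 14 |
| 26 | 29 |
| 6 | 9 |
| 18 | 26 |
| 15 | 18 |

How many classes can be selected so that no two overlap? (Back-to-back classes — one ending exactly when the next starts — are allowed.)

Greedy by earliest finish: after sorting by end time, pick each interval compatible with the last pick.
Sorted by end: (1,2)  (4,5)  (3,6)  (3,7)  (6,9)  (9,11)  (10,14)  (15,18)  (18,19)  (21,24)  (18,26)  (25,27)  (26,29)
take (1,2); take (4,5); skip (3,7); take (6,9); take (9,11); take (15,18); take (18,19); take (21,24); take (25,27); skip (26,29).
Selected 8 classes.

8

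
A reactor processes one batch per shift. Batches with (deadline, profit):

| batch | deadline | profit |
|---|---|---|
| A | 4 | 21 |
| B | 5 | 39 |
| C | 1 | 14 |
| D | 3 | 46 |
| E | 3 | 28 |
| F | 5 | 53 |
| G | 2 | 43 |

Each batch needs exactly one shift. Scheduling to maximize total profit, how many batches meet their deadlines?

5

By profit: F(d5,53), D(d3,46), G(d2,43), B(d5,39), E(d3,28), A(d4,21), C(d1,14)
F→slot 5; D→slot 3; G→slot 2; B→slot 4; E→slot 1; A skipped; C skipped.
5 of 7 scheduled.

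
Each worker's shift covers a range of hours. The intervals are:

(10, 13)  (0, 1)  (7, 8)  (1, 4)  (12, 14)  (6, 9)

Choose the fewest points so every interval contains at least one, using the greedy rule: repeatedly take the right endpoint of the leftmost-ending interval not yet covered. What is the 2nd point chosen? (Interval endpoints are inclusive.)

8

Process intervals by earliest right end; each time one isn't hit yet, stab at its right endpoint.
Sorted: [0,1] [1,4] [7,8] [6,9] [10,13] [12,14]
{[0,1],[1,4]} hit by 1; {[7,8],[6,9]} hit by 8; {[10,13],[12,14]} hit by 13.
Points: 1, 8, 13 (3 total).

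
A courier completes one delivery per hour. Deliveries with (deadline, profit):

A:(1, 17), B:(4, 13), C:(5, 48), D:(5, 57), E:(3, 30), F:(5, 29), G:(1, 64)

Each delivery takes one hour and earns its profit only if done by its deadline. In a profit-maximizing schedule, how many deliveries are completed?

5

Sort by profit descending; place each in the latest free slot ≤ its deadline.
By profit: G(d1,64), D(d5,57), C(d5,48), E(d3,30), F(d5,29), A(d1,17), B(d4,13)
G→slot 1; D→slot 5; C→slot 4; E→slot 3; F→slot 2; A skipped; B skipped.
5 of 7 scheduled.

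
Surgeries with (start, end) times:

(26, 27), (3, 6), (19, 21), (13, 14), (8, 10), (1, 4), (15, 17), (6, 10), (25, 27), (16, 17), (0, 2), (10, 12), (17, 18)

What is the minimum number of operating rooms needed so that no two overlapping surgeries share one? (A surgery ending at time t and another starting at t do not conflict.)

2

The answer is the maximum number of intervals overlapping at any instant.
Events (time:±→running): 0:+→1 1:+→2 … peak 2.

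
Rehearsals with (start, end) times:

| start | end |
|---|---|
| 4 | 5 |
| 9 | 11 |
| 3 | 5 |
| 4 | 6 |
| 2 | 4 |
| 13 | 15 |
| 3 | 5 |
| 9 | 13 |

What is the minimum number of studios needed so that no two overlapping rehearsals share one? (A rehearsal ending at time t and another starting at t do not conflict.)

starts: [2, 3, 3, 4, 4, 9, 9, 13]
ends:   [4, 5, 5, 5, 6, 11, 13, 15]
s2→1 s3→2 s3→3 e4→2 s4→3 s4→4  — peak 4.

4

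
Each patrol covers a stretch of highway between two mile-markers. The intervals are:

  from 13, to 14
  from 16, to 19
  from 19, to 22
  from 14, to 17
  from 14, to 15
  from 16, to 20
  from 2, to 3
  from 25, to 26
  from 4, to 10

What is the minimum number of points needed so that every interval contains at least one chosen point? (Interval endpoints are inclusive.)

5

By right end: [2,3]  [4,10]  [13,14]  [14,15]  [14,17]  [16,19]  [16,20]  [19,22]  [25,26]
[2,3] uncovered → point at 3; [4,10] uncovered → point at 10; [13,14] uncovered → point at 14; [16,19] uncovered → point at 19; [25,26] uncovered → point at 26.
Points: 3, 10, 14, 19, 26 (5 total).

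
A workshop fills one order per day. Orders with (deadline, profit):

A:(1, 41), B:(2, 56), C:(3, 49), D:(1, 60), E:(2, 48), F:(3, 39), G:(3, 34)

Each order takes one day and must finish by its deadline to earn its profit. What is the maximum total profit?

Sort by profit descending; place each in the latest free slot ≤ its deadline.
Profit order: D=60 B=56 C=49 E=48 A=41 F=39 G=34
Assign: D→slot 1, B→slot 2, C→slot 3, E skipped, A skipped, F skipped, G skipped.
Slots: [1:D] [2:B] [3:C]
Profit = 60 + 56 + 49 = 165

165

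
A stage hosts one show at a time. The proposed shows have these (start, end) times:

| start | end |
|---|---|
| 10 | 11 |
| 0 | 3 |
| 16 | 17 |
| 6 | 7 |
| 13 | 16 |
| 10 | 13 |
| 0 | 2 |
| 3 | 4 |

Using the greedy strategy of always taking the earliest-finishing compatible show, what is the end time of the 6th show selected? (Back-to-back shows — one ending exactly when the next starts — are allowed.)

17

By end time: (0,2), (0,3), (3,4), (6,7), (10,11), (10,13), (13,16), (16,17).
Pick (0,2); next start ≥ 2 → (3,4); next start ≥ 4 → (6,7); next start ≥ 7 → (10,11); next start ≥ 11 → (13,16); next start ≥ 16 → (16,17).
Selected: (0,2) (3,4) (6,7) (10,11) (13,16) (16,17)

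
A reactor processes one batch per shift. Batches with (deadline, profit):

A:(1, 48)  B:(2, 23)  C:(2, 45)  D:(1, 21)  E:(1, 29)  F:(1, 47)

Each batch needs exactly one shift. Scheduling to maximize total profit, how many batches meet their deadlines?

Take jobs in profit order; each goes to the latest open slot no later than its deadline.
Profit order: A=48 F=47 C=45 E=29 B=23 D=21
Assign: A→slot 1, F skipped, C→slot 2, E skipped, B skipped, D skipped.
Slots: [1:A] [2:C]
2 of 6 scheduled.

2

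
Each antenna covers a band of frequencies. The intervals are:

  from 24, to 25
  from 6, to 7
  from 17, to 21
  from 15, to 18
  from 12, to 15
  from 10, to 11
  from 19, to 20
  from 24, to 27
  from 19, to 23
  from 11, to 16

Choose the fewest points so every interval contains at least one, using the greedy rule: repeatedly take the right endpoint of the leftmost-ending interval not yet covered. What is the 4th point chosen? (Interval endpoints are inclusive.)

By right end: [6,7]  [10,11]  [12,15]  [11,16]  [15,18]  [19,20]  [17,21]  [19,23]  [24,25]  [24,27]
[6,7] uncovered → point at 7; [10,11] uncovered → point at 11; [12,15] uncovered → point at 15; [19,20] uncovered → point at 20; [24,25] uncovered → point at 25.
Points: 7, 11, 15, 20, 25 (5 total).

20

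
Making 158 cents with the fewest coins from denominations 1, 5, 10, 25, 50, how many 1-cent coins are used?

158 − 3×50→8 − 1×5→3 − 3×1→0
Count of 1: 3

3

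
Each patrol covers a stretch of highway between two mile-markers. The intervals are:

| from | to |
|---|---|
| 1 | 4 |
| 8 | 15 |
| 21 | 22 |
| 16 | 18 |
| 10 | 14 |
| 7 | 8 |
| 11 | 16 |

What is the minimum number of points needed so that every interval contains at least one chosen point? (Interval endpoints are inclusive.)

5

Sort by right endpoint; whenever an interval is uncovered, place a point at its right end.
Sorted: [1,4] [7,8] [10,14] [8,15] [11,16] [16,18] [21,22]
{[1,4]} hit by 4; {[7,8]} hit by 8; {[10,14],[8,15],[11,16]} hit by 14; {[16,18]} hit by 18; {[21,22]} hit by 22.
Points: 4, 8, 14, 18, 22 (5 total).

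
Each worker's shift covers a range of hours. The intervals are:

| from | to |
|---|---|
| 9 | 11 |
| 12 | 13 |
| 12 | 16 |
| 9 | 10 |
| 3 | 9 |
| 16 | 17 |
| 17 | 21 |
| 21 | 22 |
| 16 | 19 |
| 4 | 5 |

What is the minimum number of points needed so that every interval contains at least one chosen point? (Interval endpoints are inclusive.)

5

Sorted: [4,5] [3,9] [9,10] [9,11] [12,13] [12,16] [16,17] [16,19] [17,21] [21,22]
{[4,5],[3,9]} hit by 5; {[9,10],[9,11]} hit by 10; {[12,13],[12,16]} hit by 13; {[16,17],[16,19],[17,21]} hit by 17; {[21,22]} hit by 22.
Points: 5, 10, 13, 17, 22 (5 total).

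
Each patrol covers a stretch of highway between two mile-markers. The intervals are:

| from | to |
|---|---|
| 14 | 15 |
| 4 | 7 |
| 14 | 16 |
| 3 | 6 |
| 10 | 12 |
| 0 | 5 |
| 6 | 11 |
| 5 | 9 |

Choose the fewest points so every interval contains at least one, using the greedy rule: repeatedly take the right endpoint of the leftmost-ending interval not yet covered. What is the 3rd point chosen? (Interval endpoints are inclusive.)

15

By right end: [0,5]  [3,6]  [4,7]  [5,9]  [6,11]  [10,12]  [14,15]  [14,16]
[0,5] uncovered → point at 5; [6,11] uncovered → point at 11; [14,15] uncovered → point at 15.
Points: 5, 11, 15 (3 total).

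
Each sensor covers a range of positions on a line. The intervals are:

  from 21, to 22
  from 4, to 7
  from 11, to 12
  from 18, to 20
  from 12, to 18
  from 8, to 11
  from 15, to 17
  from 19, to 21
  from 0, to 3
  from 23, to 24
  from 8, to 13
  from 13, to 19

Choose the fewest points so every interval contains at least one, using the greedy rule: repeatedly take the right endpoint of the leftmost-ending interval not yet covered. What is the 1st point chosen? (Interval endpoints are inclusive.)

3

By right end: [0,3]  [4,7]  [8,11]  [11,12]  [8,13]  [15,17]  [12,18]  [13,19]  [18,20]  [19,21]  [21,22]  [23,24]
[0,3] uncovered → point at 3; [4,7] uncovered → point at 7; [8,11] uncovered → point at 11; [15,17] uncovered → point at 17; [18,20] uncovered → point at 20; [21,22] uncovered → point at 22; [23,24] uncovered → point at 24.
Points: 3, 7, 11, 17, 20, 22, 24 (7 total).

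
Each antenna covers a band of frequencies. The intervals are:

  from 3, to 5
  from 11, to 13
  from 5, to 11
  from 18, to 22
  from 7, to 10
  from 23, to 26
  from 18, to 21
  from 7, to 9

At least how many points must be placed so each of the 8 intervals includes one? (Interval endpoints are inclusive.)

5

Sort by right endpoint; whenever an interval is uncovered, place a point at its right end.
By right end: [3,5]  [7,9]  [7,10]  [5,11]  [11,13]  [18,21]  [18,22]  [23,26]
[3,5] uncovered → point at 5; [7,9] uncovered → point at 9; [11,13] uncovered → point at 13; [18,21] uncovered → point at 21; [23,26] uncovered → point at 26.
Points: 5, 9, 13, 21, 26 (5 total).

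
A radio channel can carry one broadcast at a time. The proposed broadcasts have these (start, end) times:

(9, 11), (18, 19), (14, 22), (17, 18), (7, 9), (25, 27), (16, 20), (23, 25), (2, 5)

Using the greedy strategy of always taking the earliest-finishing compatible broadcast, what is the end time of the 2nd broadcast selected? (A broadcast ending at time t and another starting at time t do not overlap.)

By end time: (2,5), (7,9), (9,11), (17,18), (18,19), (16,20), (14,22), (23,25), (25,27).
Pick (2,5); next start ≥ 5 → (7,9); next start ≥ 9 → (9,11); next start ≥ 11 → (17,18); next start ≥ 18 → (18,19); next start ≥ 19 → (23,25); next start ≥ 25 → (25,27).
Selected: (2,5) (7,9) (9,11) (17,18) (18,19) (23,25) (25,27)

9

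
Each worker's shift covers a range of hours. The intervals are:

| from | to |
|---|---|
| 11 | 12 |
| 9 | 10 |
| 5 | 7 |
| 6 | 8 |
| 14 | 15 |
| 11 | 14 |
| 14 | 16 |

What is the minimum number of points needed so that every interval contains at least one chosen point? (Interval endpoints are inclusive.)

Sort by right endpoint; whenever an interval is uncovered, place a point at its right end.
By right end: [5,7]  [6,8]  [9,10]  [11,12]  [11,14]  [14,15]  [14,16]
[5,7] uncovered → point at 7; [9,10] uncovered → point at 10; [11,12] uncovered → point at 12; [14,15] uncovered → point at 15.
Points: 7, 10, 12, 15 (4 total).

4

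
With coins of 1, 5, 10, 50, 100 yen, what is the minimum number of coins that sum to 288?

Greedy: take as many of the largest coin as possible, then repeat with the remainder.
288 − 2×100→88 − 1×50→38 − 3×10→8 − 1×5→3 − 3×1→0
Total coins = 2 + 1 + 3 + 1 + 3 = 10

10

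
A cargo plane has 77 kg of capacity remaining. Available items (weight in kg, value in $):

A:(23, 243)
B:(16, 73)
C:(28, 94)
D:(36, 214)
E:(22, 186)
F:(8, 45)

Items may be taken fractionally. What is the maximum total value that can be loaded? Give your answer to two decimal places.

Order: A (243/23=10.57) > E (186/22=8.45) > D (214/36=5.94) > F (45/8=5.62) > B (73/16=4.56) > C (94/28=3.36)
Fill: take A (23 @ 243) → take E (22 @ 186) → take 32/36 of D → 190.22; 77/77 used.
Total value = 619.22

619.22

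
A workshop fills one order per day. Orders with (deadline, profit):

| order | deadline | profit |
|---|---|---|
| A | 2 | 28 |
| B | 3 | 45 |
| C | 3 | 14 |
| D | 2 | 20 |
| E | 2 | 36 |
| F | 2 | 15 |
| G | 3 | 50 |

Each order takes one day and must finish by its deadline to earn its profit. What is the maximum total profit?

Sort by profit descending; place each in the latest free slot ≤ its deadline.
By profit: G(d3,50), B(d3,45), E(d2,36), A(d2,28), D(d2,20), F(d2,15), C(d3,14)
G→slot 3; B→slot 2; E→slot 1; A skipped; D skipped; F skipped; C skipped.
Profit = 36 + 45 + 50 = 131

131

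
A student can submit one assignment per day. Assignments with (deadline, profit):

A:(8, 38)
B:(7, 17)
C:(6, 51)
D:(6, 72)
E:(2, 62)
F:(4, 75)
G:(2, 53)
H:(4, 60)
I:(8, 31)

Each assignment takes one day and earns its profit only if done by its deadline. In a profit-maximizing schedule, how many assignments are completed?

By profit: F(d4,75), D(d6,72), E(d2,62), H(d4,60), G(d2,53), C(d6,51), A(d8,38), I(d8,31), B(d7,17)
F→slot 4; D→slot 6; E→slot 2; H→slot 3; G→slot 1; C→slot 5; A→slot 8; I→slot 7; B skipped.
8 of 9 scheduled.

8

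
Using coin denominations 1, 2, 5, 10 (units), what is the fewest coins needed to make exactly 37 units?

37 = 3×10 + 1×5 + 1×2
Total coins = 3 + 1 + 1 = 5

5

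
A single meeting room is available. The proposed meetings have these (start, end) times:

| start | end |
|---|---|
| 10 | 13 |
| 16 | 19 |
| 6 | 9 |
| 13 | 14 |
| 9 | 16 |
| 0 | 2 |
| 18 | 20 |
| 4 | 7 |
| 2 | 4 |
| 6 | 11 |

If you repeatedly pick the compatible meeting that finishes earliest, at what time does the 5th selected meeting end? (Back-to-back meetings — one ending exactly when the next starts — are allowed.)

Sort by end time and greedily take each interval whose start is ≥ the last chosen end.
Sorted by end: (0,2)  (2,4)  (4,7)  (6,9)  (6,11)  (10,13)  (13,14)  (9,16)  (16,19)  (18,20)
take (0,2); take (2,4); take (4,7); take (10,13); take (13,14); take (16,19); skip (18,20).
Selected: (0,2) (2,4) (4,7) (10,13) (13,14) (16,19)

14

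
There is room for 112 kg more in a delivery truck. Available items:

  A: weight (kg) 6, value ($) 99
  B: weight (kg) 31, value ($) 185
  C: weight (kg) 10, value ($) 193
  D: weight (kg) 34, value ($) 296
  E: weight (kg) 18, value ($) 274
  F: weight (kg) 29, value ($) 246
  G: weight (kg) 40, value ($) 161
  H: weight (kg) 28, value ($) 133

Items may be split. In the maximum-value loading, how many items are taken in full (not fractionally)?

Sort by value per unit weight and fill in that order.
Ratios (sorted): C 19.30, A 16.50, E 15.22, D 8.71, F 8.48, B 5.97, H 4.75, G 4.03
take C (10 @ 193); take A (6 @ 99); take E (18 @ 274); take D (34 @ 296); take F (29 @ 246); take 15/31 of B → 89.52. Capacity used 112/112.
5 item(s) taken whole; one partial (take 15/31 of B).

5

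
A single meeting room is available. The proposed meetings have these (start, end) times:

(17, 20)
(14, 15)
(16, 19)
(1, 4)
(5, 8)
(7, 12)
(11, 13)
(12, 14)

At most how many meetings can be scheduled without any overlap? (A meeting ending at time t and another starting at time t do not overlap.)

Greedy by earliest finish: after sorting by end time, pick each interval compatible with the last pick.
By end time: (1,4), (5,8), (7,12), (11,13), (12,14), (14,15), (16,19), (17,20).
Pick (1,4); next start ≥ 4 → (5,8); next start ≥ 8 → (11,13); next start ≥ 13 → (14,15); next start ≥ 15 → (16,19).
Selected 5 meetings.

5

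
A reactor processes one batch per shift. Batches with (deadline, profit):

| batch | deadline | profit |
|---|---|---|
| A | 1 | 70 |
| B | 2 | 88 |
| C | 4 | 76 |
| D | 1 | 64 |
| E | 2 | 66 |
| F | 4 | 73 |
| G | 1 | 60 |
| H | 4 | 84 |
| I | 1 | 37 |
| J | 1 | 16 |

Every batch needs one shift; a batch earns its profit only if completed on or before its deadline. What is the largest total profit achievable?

Sort by profit descending; place each in the latest free slot ≤ its deadline.
Profit order: B=88 H=84 C=76 F=73 A=70 E=66 D=64 G=60 I=37 J=16
Assign: B→slot 2, H→slot 4, C→slot 3, F→slot 1, A skipped, E skipped, D skipped, G skipped, I skipped, J skipped.
Slots: [1:F] [2:B] [3:C] [4:H]
Profit = 73 + 88 + 76 + 84 = 321

321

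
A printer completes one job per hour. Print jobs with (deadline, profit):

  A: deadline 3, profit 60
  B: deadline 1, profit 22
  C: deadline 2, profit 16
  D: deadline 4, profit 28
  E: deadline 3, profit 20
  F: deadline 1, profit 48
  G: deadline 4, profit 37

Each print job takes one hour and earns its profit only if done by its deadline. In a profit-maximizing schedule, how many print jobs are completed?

4

Take jobs in profit order; each goes to the latest open slot no later than its deadline.
By profit: A(d3,60), F(d1,48), G(d4,37), D(d4,28), B(d1,22), E(d3,20), C(d2,16)
A→slot 3; F→slot 1; G→slot 4; D→slot 2; B skipped; E skipped; C skipped.
4 of 7 scheduled.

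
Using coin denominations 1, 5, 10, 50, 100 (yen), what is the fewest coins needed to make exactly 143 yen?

8

143 = 1×100 + 4×10 + 3×1
Total coins = 1 + 4 + 3 = 8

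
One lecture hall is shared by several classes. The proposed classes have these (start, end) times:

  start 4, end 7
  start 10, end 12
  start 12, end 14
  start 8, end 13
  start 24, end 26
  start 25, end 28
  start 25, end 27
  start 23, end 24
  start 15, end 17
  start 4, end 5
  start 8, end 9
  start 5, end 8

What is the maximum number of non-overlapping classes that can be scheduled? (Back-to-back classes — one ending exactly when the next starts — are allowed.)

8

Order by finish time; keep every interval that doesn't clash with the previous kept one.
Sorted by end: (4,5)  (4,7)  (5,8)  (8,9)  (10,12)  (8,13)  (12,14)  (15,17)  (23,24)  (24,26)  (25,27)  (25,28)
take (4,5); skip (4,7); take (5,8); take (8,9); take (10,12); skip (8,13); take (12,14); take (15,17); take (23,24); take (24,26); skip (25,27).
Selected 8 classes.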